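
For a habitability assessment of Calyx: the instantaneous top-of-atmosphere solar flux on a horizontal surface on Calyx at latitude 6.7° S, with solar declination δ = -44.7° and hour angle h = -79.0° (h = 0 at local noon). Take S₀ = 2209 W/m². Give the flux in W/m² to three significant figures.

cos θ_z = sin φ sin δ + cos φ cos δ cos h = 0.082066 + 0.134701 = 0.216767.
Flux = S₀ · cos θ_z = 2209 × 0.216767 = 478.8 W/m².

479 W/m²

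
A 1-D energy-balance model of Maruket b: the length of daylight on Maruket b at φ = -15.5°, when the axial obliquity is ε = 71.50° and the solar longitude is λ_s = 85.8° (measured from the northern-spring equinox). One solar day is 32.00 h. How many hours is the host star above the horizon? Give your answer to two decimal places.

6.43 h

Solar declination: sin δ = sin ε · sin λ_s = sin 71.50° × sin 85.8° = 0.94578, so δ = +71.046°.
cos H₀ = −tan φ · tan δ = −tan(-15.5°) × tan(+71.046°) = 0.8075, so H₀ = 0.6309 rad = 36.15°.
Daylight = 2H₀/(2π) × 32.00 h = (0.6309/π) × 32.00 = 6.43 h.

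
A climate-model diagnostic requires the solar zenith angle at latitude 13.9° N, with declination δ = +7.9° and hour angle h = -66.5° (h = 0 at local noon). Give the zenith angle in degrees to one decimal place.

cos θ_z = sin ϕ sin δ + cos ϕ cos δ cos h = 0.033018 + 0.383399 = 0.416417.
θ_z = arccos(0.416417) = 65.4°.

θ_z = 65.4°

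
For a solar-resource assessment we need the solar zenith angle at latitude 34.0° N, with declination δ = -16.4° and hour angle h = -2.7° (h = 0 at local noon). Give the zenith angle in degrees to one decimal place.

cos θ_z = sin φ sin δ + cos φ cos δ cos h = -0.157883 + 0.794424 = 0.636541.
θ_z = arccos(0.636541) = 50.5°.

θ_z = 50.5°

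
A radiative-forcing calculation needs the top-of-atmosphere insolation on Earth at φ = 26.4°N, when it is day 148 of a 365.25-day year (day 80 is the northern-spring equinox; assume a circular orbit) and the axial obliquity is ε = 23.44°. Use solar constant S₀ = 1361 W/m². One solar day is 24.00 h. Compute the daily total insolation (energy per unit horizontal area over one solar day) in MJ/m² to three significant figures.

41.4 MJ/m²

Solar longitude: λ_s = 360° × (148 − 80)/365.25 = 67.023°.
sin δ = sin 23.44° × sin 67.023° = 0.36623, so δ = +21.483°.
cos H₀ = −tan(+26.4°) tan(+21.483°) = -0.1954, H₀ = 1.7674 rad.
Bracket: H₀ sin φ sin δ + cos φ cos δ sin H₀ = 1.7674×0.44464×0.36623 + 0.89571×0.93053×0.98073 = 0.287804 + 0.817424 = 1.105228.
Q̄ = (S₀/π) × [bracket] = (1361/π) × 1.105228 = 478.81 W/m².
Daily total = Q̄ × 24.00 h × 3600 s/h = 478.81 × 24.00 × 3600 / 10⁶ = 41.37 MJ/m².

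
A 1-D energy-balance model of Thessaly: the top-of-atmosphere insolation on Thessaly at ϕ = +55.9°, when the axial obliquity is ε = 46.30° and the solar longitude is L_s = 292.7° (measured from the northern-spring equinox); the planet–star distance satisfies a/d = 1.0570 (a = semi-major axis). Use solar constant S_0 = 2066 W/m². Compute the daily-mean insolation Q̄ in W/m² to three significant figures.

Solar declination: sin δ = sin ε · sin L_s = sin 46.30° × sin 292.7° = -0.66696, so δ = -41.833°.
cos h₀ = −tan(+55.9°) tan(-41.833°) = 1.3221 ≥ 1 ⇒ polar night, h₀ = 0 and Q̄ = 0.
Inverse-square distance factor (a/d)² = 1.0570² = 1.117249.

Q̄ ≈ 0.00 W/m²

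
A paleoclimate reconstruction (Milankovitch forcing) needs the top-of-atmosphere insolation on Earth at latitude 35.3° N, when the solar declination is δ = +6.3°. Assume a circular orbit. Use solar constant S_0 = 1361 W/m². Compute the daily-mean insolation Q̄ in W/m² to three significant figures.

Q̄ ≈ 396 W/m²

cos h₀ = −tan(+35.3°) tan(+6.300°) = -0.0782, h₀ = 1.6490 rad.
Bracket: h₀ sin ϕ sin δ + cos ϕ cos δ sin h₀ = 1.6490×0.57786×0.10973 + 0.81614×0.99396×0.99694 = 0.104561 + 0.808728 = 0.913289.
Q̄ = (S_0/π) × [bracket] = (1361/π) × 0.913289 = 395.7 W/m².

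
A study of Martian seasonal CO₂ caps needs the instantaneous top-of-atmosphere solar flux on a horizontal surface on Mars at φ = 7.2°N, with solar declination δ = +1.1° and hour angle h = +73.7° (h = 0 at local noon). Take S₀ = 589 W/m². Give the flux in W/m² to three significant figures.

165 W/m²

cos θ_z = sin φ sin δ + cos φ cos δ cos h = 0.002406 + 0.278402 = 0.280808.
Flux = S₀ · cos θ_z = 589 × 0.280808 = 165.4 W/m².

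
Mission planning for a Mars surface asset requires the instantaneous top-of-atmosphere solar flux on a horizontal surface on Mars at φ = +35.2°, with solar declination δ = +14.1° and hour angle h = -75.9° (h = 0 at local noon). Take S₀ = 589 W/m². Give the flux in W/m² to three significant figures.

196 W/m²

cos θ_z = sin φ sin δ + cos φ cos δ cos h = 0.140428 + 0.193071 = 0.333499.
Flux = S₀ · cos θ_z = 589 × 0.333499 = 196.4 W/m².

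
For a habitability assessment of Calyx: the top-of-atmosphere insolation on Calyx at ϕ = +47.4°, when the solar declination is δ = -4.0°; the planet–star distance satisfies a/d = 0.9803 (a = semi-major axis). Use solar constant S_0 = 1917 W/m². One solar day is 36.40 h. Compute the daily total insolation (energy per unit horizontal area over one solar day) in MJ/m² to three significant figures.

cos h₀ = −tan(+47.4°) tan(-4.000°) = 0.0760, h₀ = 1.4947 rad.
Bracket: h₀ sin ϕ sin δ + cos ϕ cos δ sin h₀ = 1.4947×0.73610×-0.06976 + 0.67688×0.99756×0.99710 = -0.076753 + 0.673270 = 0.596517.
Inverse-square distance factor (a/d)² = 0.9803² = 0.960988.
Q̄ = (S_0/π) × 0.960988 × [bracket] = (1917/π) × 0.960988 × 0.596517 = 349.79 W/m².
Daily total = Q̄ × 36.40 h × 3600 s/h = 349.79 × 36.40 × 3600 / 10⁶ = 45.84 MJ/m².

45.8 MJ/m²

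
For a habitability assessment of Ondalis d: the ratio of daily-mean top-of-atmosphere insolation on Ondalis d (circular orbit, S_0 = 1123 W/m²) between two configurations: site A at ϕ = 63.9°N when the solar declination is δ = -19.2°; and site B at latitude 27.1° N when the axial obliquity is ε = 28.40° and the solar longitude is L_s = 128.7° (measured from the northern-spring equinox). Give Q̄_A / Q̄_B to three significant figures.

— Configuration A (ϕ=+63.9°):
cos h₀ = −tan(+63.9°) tan(-19.200°) = 0.7108, h₀ = 0.7801 rad.
Bracket: h₀ sin ϕ sin δ + cos ϕ cos δ sin h₀ = 0.7801×0.89803×-0.32887 + 0.43994×0.94438×0.70335 = -0.230391 + 0.292221 = 0.061830.
Q̄ = (S_0/π) × [bracket] = (1123/π) × 0.061830 = 22.102 W/m².
— Configuration B (ϕ=+27.1°):
Solar declination: sin δ = sin ε · sin L_s = sin 28.40° × sin 128.7° = 0.37119, so δ = +21.789°.
cos h₀ = −tan(+27.1°) tan(+21.789°) = -0.2046, h₀ = 1.7768 rad.
Bracket: h₀ sin ϕ sin δ + cos ϕ cos δ sin h₀ = 1.7768×0.45554×0.37119 + 0.89021×0.92856×0.97885 = 0.300442 + 0.809131 = 1.109573.
Q̄ = (S_0/π) × [bracket] = (1123/π) × 1.109573 = 396.63 W/m².
Ratio Q̄_A / Q̄_B = 22.102 / 396.63 = 0.05572.

Q̄_A / Q̄_B ≈ 0.0557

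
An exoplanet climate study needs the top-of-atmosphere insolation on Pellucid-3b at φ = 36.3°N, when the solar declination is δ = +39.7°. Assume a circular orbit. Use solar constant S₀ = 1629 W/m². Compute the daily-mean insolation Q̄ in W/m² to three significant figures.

cos H₀ = −tan(+36.3°) tan(+39.700°) = -0.6099, H₀ = 2.2267 rad.
Bracket: H₀ sin φ sin δ + cos φ cos δ sin H₀ = 2.2267×0.59201×0.63877 + 0.80593×0.76940×0.79251 = 0.842045 + 0.491422 = 1.333467.
Q̄ = (S₀/π) × [bracket] = (1629/π) × 1.333467 = 691.4 W/m².

Q̄ ≈ 691 W/m²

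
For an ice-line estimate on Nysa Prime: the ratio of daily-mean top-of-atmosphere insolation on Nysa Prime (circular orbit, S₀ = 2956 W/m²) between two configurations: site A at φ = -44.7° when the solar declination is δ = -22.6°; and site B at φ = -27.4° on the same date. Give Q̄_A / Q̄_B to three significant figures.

Q̄_A / Q̄_B ≈ 1.02

— Configuration A (φ=-44.7°):
cos H₀ = −tan(-44.7°) tan(-22.600°) = -0.4119, H₀ = 1.9954 rad.
Bracket: H₀ sin φ sin δ + cos φ cos δ sin H₀ = 1.9954×-0.70339×-0.38430 + 0.71080×0.92321×0.91122 = 0.539382 + 0.597959 = 1.137341.
Q̄ = (S₀/π) × [bracket] = (2956/π) × 1.137341 = 1070.2 W/m².
— Configuration B (φ=-27.4°):
cos H₀ = −tan(-27.4°) tan(-22.600°) = -0.2158, H₀ = 1.7883 rad.
Bracket: H₀ sin φ sin δ + cos φ cos δ sin H₀ = 1.7883×-0.46020×-0.38430 + 0.88782×0.92321×0.97644 = 0.316270 + 0.800333 = 1.116603.
Q̄ = (S₀/π) × [bracket] = (2956/π) × 1.116603 = 1050.6 W/m².
Ratio Q̄_A / Q̄_B = 1070.2 / 1050.6 = 1.019.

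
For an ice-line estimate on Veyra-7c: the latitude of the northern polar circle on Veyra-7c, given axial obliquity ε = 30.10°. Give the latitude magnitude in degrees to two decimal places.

59.90°

The polar circle is the lowest latitude that experiences at least one full rotation of continuous daylight at the northern-summer solstice; it lies at |ϕ| = 90° − ε = 90° − 30.10° = 59.90°.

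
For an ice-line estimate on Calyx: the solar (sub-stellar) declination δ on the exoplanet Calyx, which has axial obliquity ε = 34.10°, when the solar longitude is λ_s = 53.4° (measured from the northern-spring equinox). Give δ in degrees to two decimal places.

δ = +26.75°

sin δ = sin ε · sin λ_s = sin 34.10° × sin 53.4° = 0.450091.
δ = arcsin(0.450091) = +26.75°.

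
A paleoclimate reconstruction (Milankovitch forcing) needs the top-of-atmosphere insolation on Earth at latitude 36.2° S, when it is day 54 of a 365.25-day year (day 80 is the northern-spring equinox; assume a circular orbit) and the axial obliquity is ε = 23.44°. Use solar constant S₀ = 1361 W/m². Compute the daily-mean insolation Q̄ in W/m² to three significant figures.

Solar longitude: λ_s = 360° × (54 − 80)/365.25 = -25.626°, i.e. -25.626° + 360° = 334.374°.
sin δ = sin 23.44° × sin 334.374° = -0.17204, so δ = -9.907°.
cos H₀ = −tan(-36.2°) tan(-9.907°) = -0.1278, H₀ = 1.6990 rad.
Bracket: H₀ sin φ sin δ + cos φ cos δ sin H₀ = 1.6990×-0.59061×-0.17204 + 0.80696×0.98509×0.99180 = 0.172633 + 0.788410 = 0.961043.
Q̄ = (S₀/π) × [bracket] = (1361/π) × 0.961043 = 416.3 W/m².

Q̄ ≈ 416 W/m²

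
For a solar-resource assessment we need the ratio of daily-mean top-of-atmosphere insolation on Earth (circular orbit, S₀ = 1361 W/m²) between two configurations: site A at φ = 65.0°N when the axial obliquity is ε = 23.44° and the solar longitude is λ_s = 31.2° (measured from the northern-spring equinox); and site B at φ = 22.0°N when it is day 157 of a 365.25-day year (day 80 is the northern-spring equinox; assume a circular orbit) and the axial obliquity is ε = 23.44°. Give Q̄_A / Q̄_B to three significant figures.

— Configuration A (φ=+65.0°):
Solar declination: sin δ = sin ε · sin λ_s = sin 23.44° × sin 31.2° = 0.20607, so δ = +11.892°.
cos H₀ = −tan(+65.0°) tan(+11.892°) = -0.4516, H₀ = 2.0394 rad.
Bracket: H₀ sin φ sin δ + cos φ cos δ sin H₀ = 2.0394×0.90631×0.20607 + 0.42262×0.97854×0.89222 = 0.380885 + 0.368978 = 0.749863.
Q̄ = (S₀/π) × [bracket] = (1361/π) × 0.749863 = 324.86 W/m².
— Configuration B (φ=+22.0°):
Solar longitude: λ_s = 360° × (157 − 80)/365.25 = 75.893°.
sin δ = sin 23.44° × sin 75.893° = 0.38579, so δ = +22.693°.
cos H₀ = −tan(+22.0°) tan(+22.693°) = -0.1689, H₀ = 1.7406 rad.
Bracket: H₀ sin φ sin δ + cos φ cos δ sin H₀ = 1.7406×0.37461×0.38579 + 0.92718×0.92259×0.98562 = 0.251553 + 0.843106 = 1.094659.
Q̄ = (S₀/π) × [bracket] = (1361/π) × 1.094659 = 474.23 W/m².
Ratio Q̄_A / Q̄_B = 324.86 / 474.23 = 0.6850.

Q̄_A / Q̄_B ≈ 0.685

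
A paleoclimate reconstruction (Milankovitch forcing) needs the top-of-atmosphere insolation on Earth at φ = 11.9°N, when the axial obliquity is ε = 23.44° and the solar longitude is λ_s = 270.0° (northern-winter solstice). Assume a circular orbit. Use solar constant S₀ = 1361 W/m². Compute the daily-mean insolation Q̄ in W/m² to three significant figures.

Solar declination: sin δ = sin ε · sin λ_s = sin 23.44° × sin 270.0° = -0.39779, so δ = -23.440°.
cos H₀ = −tan(+11.9°) tan(-23.440°) = 0.0914, H₀ = 1.4793 rad.
Bracket: H₀ sin φ sin δ + cos φ cos δ sin H₀ = 1.4793×0.20620×-0.39779 + 0.97851×0.91748×0.99582 = -0.121339 + 0.894011 = 0.772672.
Q̄ = (S₀/π) × [bracket] = (1361/π) × 0.772672 = 334.7 W/m².

Q̄ ≈ 335 W/m²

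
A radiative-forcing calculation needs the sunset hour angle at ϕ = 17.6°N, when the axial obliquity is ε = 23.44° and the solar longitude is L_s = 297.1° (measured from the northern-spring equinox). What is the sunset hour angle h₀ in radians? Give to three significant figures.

h₀ = 1.45 rad

Solar declination: sin δ = sin ε · sin L_s = sin 23.44° × sin 297.1° = -0.35412, so δ = -20.739°.
cos h₀ = −tan ϕ · tan δ = −tan(+17.6°) × tan(-20.739°) = 0.1201, so h₀ = 1.4504 rad = 83.10°.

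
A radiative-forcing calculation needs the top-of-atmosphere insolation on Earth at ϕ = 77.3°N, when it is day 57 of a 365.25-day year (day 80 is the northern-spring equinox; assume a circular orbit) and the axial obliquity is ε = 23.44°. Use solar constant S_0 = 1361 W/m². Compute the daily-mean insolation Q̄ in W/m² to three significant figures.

Q̄ ≈ 15.7 W/m²

Solar longitude: L_s = 360° × (57 − 80)/365.25 = -22.669°, i.e. -22.669° + 360° = 337.331°.
sin δ = sin 23.44° × sin 337.331° = -0.15331, so δ = -8.819°.
cos h₀ = −tan(+77.3°) tan(-8.819°) = 0.6884, h₀ = 0.8115 rad.
Bracket: h₀ sin ϕ sin δ + cos ϕ cos δ sin h₀ = 0.8115×0.97553×-0.15331 + 0.21985×0.98818×0.72529 = -0.121367 + 0.157570 = 0.036203.
Q̄ = (S_0/π) × [bracket] = (1361/π) × 0.036203 = 15.68 W/m².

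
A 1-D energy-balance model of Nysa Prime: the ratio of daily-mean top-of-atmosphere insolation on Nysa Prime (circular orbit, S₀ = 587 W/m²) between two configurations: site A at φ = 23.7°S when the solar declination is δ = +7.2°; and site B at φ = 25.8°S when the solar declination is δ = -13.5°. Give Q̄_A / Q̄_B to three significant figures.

Q̄_A / Q̄_B ≈ 0.798

— Configuration A (φ=-23.7°):
cos H₀ = −tan(-23.7°) tan(+7.200°) = 0.0555, H₀ = 1.5153 rad.
Bracket: H₀ sin φ sin δ + cos φ cos δ sin H₀ = 1.5153×-0.40195×0.12533 + 0.91566×0.99211×0.99846 = -0.076335 + 0.907036 = 0.830701.
Q̄ = (S₀/π) × [bracket] = (587/π) × 0.830701 = 155.21 W/m².
— Configuration B (φ=-25.8°):
cos H₀ = −tan(-25.8°) tan(-13.500°) = -0.1161, H₀ = 1.6871 rad.
Bracket: H₀ sin φ sin δ + cos φ cos δ sin H₀ = 1.6871×-0.43523×-0.23345 + 0.90032×0.97237×0.99324 = 0.171417 + 0.869526 = 1.040943.
Q̄ = (S₀/π) × [bracket] = (587/π) × 1.040943 = 194.50 W/m².
Ratio Q̄_A / Q̄_B = 155.21 / 194.50 = 0.7980.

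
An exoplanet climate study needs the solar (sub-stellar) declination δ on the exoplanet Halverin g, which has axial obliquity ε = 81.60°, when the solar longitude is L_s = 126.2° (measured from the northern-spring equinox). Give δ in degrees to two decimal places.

δ = +52.97°

sin δ = sin ε · sin L_s = sin 81.60° × sin 126.2° = 0.798304.
δ = arcsin(0.798304) = +52.97°.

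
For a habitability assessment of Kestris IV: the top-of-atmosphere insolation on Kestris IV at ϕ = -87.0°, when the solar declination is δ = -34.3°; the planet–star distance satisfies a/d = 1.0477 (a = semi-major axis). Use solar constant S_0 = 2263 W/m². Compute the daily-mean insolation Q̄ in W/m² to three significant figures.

cos h₀ = −tan(-87.0°) tan(-34.300°) = -13.0163 ≤ −1 ⇒ polar day, h₀ = π.
Bracket: h₀ sin ϕ sin δ + cos ϕ cos δ sin h₀ = 3.1416×-0.99863×-0.56353 + 0.05234×0.82610×0.00000 = 1.767960 + 0.000000 = 1.767960.
Inverse-square distance factor (a/d)² = 1.0477² = 1.097675.
Q̄ = (S_0/π) × 1.097675 × [bracket] = (2263/π) × 1.097675 × 1.767960 = 1398 W/m².

Q̄ ≈ 1.40e+03 W/m²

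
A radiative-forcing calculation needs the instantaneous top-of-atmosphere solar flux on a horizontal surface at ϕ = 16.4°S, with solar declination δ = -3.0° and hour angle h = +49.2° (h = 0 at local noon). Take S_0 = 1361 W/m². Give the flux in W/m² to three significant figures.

872 W/m²

cos θ_z = sin ϕ sin δ + cos ϕ cos δ cos h = 0.014777 + 0.625976 = 0.640753.
Flux = S_0 · cos θ_z = 1361 × 0.640753 = 872.1 W/m².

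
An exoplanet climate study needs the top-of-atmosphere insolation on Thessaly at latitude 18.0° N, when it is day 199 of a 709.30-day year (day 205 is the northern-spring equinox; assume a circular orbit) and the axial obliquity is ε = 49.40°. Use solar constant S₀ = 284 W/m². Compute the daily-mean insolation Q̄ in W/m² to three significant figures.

Solar longitude: λ_s = 360° × (199 − 205)/709.30 = -3.045°, i.e. -3.045° + 360° = 356.955°.
sin δ = sin 49.40° × sin 356.955° = -0.04034, so δ = -2.312°.
cos H₀ = −tan(+18.0°) tan(-2.312°) = 0.0131, H₀ = 1.5577 rad.
Bracket: H₀ sin φ sin δ + cos φ cos δ sin H₀ = 1.5577×0.30902×-0.04034 + 0.95106×0.99919×0.99991 = -0.019418 + 0.950204 = 0.930786.
Q̄ = (S₀/π) × [bracket] = (284/π) × 0.930786 = 84.14 W/m².

Q̄ ≈ 84.1 W/m²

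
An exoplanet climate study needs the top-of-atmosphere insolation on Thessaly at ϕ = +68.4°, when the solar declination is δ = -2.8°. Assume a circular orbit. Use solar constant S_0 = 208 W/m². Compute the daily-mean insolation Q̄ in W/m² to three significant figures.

Q̄ ≈ 19.8 W/m²

cos h₀ = −tan(+68.4°) tan(-2.800°) = 0.1235, h₀ = 1.4470 rad.
Bracket: h₀ sin ϕ sin δ + cos ϕ cos δ sin h₀ = 1.4470×0.92978×-0.04885 + 0.36812×0.99881×0.99234 = -0.065722 + 0.364865 = 0.299143.
Q̄ = (S_0/π) × [bracket] = (208/π) × 0.299143 = 19.81 W/m².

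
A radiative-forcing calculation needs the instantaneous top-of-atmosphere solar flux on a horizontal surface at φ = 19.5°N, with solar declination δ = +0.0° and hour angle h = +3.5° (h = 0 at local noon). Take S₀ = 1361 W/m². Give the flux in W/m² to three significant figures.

cos θ_z = sin φ sin δ + cos φ cos δ cos h = 0.000000 + 0.940883 = 0.940883.
Flux = S₀ · cos θ_z = 1361 × 0.940883 = 1281 W/m².

1.28e+03 W/m²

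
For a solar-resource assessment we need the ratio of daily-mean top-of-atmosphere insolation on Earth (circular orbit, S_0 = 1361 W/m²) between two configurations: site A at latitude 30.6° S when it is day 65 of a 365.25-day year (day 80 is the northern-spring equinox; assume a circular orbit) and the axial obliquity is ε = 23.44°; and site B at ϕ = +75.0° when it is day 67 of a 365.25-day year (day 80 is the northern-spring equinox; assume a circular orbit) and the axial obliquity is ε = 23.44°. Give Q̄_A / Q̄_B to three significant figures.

— Configuration A (ϕ=-30.6°):
Solar longitude: L_s = 360° × (65 − 80)/365.25 = -14.784°, i.e. -14.784° + 360° = 345.216°.
sin δ = sin 23.44° × sin 345.216° = -0.10151, so δ = -5.826°.
cos h₀ = −tan(-30.6°) tan(-5.826°) = -0.0603, h₀ = 1.6312 rad.
Bracket: h₀ sin ϕ sin δ + cos ϕ cos δ sin h₀ = 1.6312×-0.50904×-0.10151 + 0.86074×0.99483×0.99818 = 0.084288 + 0.854732 = 0.939020.
Q̄ = (S_0/π) × [bracket] = (1361/π) × 0.939020 = 406.80 W/m².
— Configuration B (ϕ=+75.0°):
Solar longitude: L_s = 360° × (67 − 80)/365.25 = -12.813°, i.e. -12.813° + 360° = 347.187°.
sin δ = sin 23.44° × sin 347.187° = -0.08822, so δ = -5.061°.
cos h₀ = −tan(+75.0°) tan(-5.061°) = 0.3305, h₀ = 1.2339 rad.
Bracket: h₀ sin ϕ sin δ + cos ϕ cos δ sin h₀ = 1.2339×0.96593×-0.08822 + 0.25882×0.99610×0.94380 = -0.105146 + 0.243322 = 0.138176.
Q̄ = (S_0/π) × [bracket] = (1361/π) × 0.138176 = 59.861 W/m².
Ratio Q̄_A / Q̄_B = 406.80 / 59.861 = 6.796.

Q̄_A / Q̄_B ≈ 6.80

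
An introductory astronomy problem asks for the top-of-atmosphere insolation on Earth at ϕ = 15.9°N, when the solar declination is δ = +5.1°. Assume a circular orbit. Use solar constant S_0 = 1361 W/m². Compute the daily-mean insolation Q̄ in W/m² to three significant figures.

Q̄ ≈ 432 W/m²

cos h₀ = −tan(+15.9°) tan(+5.100°) = -0.0254, h₀ = 1.5962 rad.
Bracket: h₀ sin ϕ sin δ + cos ϕ cos δ sin h₀ = 1.5962×0.27396×0.08889 + 0.96174×0.99604×0.99968 = 0.038871 + 0.957625 = 0.996496.
Q̄ = (S_0/π) × [bracket] = (1361/π) × 0.996496 = 431.7 W/m².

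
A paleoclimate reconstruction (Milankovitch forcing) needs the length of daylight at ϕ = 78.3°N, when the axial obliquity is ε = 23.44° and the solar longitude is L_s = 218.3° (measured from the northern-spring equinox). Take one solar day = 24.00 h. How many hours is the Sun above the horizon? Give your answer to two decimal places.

0.00 h

Solar declination: sin δ = sin ε · sin L_s = sin 23.44° × sin 218.3° = -0.24654, so δ = -14.273°.
cos h₀ = −tan ϕ · tan δ = 1.2284 ≥ 1, so the Sun never rises (polar night) and h₀ = 0.
Daylight = 2h₀/(2π) × 24.00 h = (0.0000/π) × 24.00 = 0.00 h.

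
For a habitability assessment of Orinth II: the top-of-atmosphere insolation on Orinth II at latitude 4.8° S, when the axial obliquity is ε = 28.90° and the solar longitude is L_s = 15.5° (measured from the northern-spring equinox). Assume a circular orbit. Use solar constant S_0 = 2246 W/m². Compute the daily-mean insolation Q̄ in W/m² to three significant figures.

Q̄ ≈ 694 W/m²

Solar declination: sin δ = sin ε · sin L_s = sin 28.90° × sin 15.5° = 0.12915, so δ = +7.421°.
cos h₀ = −tan(-4.8°) tan(+7.421°) = 0.0109, h₀ = 1.5599 rad.
Bracket: h₀ sin ϕ sin δ + cos ϕ cos δ sin h₀ = 1.5599×-0.08368×0.12915 + 0.99649×0.99162×0.99994 = -0.016858 + 0.988080 = 0.971222.
Q̄ = (S_0/π) × [bracket] = (2246/π) × 0.971222 = 694.3 W/m².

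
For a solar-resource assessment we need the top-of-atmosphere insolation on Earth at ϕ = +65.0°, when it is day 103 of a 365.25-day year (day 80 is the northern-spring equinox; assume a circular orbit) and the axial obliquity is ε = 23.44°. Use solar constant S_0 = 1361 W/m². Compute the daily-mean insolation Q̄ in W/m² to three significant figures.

Q̄ ≈ 286 W/m²

Solar longitude: L_s = 360° × (103 − 80)/365.25 = 22.669°.
sin δ = sin 23.44° × sin 22.669° = 0.15331, so δ = +8.819°.
cos h₀ = −tan(+65.0°) tan(+8.819°) = -0.3327, h₀ = 1.9100 rad.
Bracket: h₀ sin ϕ sin δ + cos ϕ cos δ sin h₀ = 1.9100×0.90631×0.15331 + 0.42262×0.98818×0.94303 = 0.265388 + 0.393833 = 0.659221.
Q̄ = (S_0/π) × [bracket] = (1361/π) × 0.659221 = 285.6 W/m².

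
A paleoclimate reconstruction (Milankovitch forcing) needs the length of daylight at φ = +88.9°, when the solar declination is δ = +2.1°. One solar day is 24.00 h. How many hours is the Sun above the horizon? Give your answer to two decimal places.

Sunrise equation: cos H₀ = −tan φ · tan δ = -1.9097 ≤ −1, so the Sun never sets (polar day) and H₀ = π.
Daylight = 2H₀/(2π) × 24.00 h = (3.1416/π) × 24.00 = 24.00 h.

24.00 h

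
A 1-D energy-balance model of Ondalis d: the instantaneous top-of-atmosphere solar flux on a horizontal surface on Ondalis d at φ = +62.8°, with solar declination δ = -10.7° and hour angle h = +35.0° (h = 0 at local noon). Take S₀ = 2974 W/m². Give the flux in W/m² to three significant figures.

603 W/m²

cos θ_z = sin φ sin δ + cos φ cos δ cos h = -0.165135 + 0.367922 = 0.202787.
Flux = S₀ · cos θ_z = 2974 × 0.202787 = 603.1 W/m².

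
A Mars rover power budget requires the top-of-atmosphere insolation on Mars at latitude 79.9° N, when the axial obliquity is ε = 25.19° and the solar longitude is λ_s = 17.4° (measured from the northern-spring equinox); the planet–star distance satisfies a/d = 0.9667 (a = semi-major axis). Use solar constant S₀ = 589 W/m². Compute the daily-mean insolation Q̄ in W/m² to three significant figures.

Solar declination: sin δ = sin ε · sin λ_s = sin 25.19° × sin 17.4° = 0.12728, so δ = +7.312°.
cos H₀ = −tan(+79.9°) tan(+7.312°) = -0.7204, H₀ = 2.3752 rad.
Bracket: H₀ sin φ sin δ + cos φ cos δ sin H₀ = 2.3752×0.98450×0.12728 + 0.17537×0.99187×0.69356 = 0.297630 + 0.120641 = 0.418271.
Inverse-square distance factor (a/d)² = 0.9667² = 0.934509.
Q̄ = (S₀/π) × 0.934509 × [bracket] = (589/π) × 0.934509 × 0.418271 = 73.28 W/m².

Q̄ ≈ 73.3 W/m²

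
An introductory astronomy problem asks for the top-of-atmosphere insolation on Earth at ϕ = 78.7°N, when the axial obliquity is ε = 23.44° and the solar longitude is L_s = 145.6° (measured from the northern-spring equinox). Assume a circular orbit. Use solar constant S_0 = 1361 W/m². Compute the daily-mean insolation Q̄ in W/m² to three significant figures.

Solar declination: sin δ = sin ε · sin L_s = sin 23.44° × sin 145.6° = 0.22474, so δ = +12.987°.
cos h₀ = −tan(+78.7°) tan(+12.987°) = -1.1542 ≤ −1 ⇒ polar day, h₀ = π.
Bracket: h₀ sin ϕ sin δ + cos ϕ cos δ sin h₀ = 3.1416×0.98061×0.22474 + 0.19595×0.97442×0.00000 = 0.692353 + 0.000000 = 0.692353.
Q̄ = (S_0/π) × [bracket] = (1361/π) × 0.692353 = 299.9 W/m².

Q̄ ≈ 300 W/m²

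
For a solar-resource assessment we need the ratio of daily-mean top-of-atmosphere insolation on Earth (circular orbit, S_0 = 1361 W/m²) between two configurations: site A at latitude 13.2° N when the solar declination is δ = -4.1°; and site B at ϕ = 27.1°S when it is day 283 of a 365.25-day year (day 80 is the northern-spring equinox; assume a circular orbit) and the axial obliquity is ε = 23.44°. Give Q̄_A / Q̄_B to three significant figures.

Q̄_A / Q̄_B ≈ 0.963

— Configuration A (ϕ=+13.2°):
cos h₀ = −tan(+13.2°) tan(-4.100°) = 0.0168, h₀ = 1.5540 rad.
Bracket: h₀ sin ϕ sin δ + cos ϕ cos δ sin h₀ = 1.5540×0.22835×-0.07150 + 0.97358×0.99744×0.99986 = -0.025372 + 0.970952 = 0.945580.
Q̄ = (S_0/π) × [bracket] = (1361/π) × 0.945580 = 409.64 W/m².
— Configuration B (ϕ=-27.1°):
Solar longitude: L_s = 360° × (283 − 80)/365.25 = 200.082°.
sin δ = sin 23.44° × sin 200.082° = -0.13659, so δ = -7.850°.
cos h₀ = −tan(-27.1°) tan(-7.850°) = -0.0706, h₀ = 1.6414 rad.
Bracket: h₀ sin ϕ sin δ + cos ϕ cos δ sin h₀ = 1.6414×-0.45554×-0.13659 + 0.89021×0.99063×0.99751 = 0.102132 + 0.879673 = 0.981805.
Q̄ = (S_0/π) × [bracket] = (1361/π) × 0.981805 = 425.34 W/m².
Ratio Q̄_A / Q̄_B = 409.64 / 425.34 = 0.9631.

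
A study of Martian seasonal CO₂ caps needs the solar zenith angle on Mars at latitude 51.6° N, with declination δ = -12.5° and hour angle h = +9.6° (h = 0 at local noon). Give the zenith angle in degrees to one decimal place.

cos θ_z = sin φ sin δ + cos φ cos δ cos h = -0.169622 + 0.597932 = 0.428310.
θ_z = arccos(0.428310) = 64.6°.

θ_z = 64.6°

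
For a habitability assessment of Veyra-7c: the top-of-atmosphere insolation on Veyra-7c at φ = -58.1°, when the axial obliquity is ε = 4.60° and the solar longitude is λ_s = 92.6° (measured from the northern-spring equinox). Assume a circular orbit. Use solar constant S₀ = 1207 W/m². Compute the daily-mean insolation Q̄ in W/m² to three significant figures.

Solar declination: sin δ = sin ε · sin λ_s = sin 4.60° × sin 92.6° = 0.08012, so δ = +4.595°.
cos H₀ = −tan(-58.1°) tan(+4.595°) = 0.1291, H₀ = 1.4413 rad.
Bracket: H₀ sin φ sin δ + cos φ cos δ sin H₀ = 1.4413×-0.84897×0.08012 + 0.52844×0.99679×0.99163 = -0.098036 + 0.522335 = 0.424299.
Q̄ = (S₀/π) × [bracket] = (1207/π) × 0.424299 = 163.0 W/m².

Q̄ ≈ 163 W/m²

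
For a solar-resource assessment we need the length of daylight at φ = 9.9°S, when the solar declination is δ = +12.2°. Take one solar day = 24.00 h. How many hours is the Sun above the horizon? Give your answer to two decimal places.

11.71 h

cos H₀ = −tan φ · tan δ = −tan(-9.9°) × tan(+12.200°) = 0.0377, so H₀ = 1.5331 rad = 87.84°.
Daylight = 2H₀/(2π) × 24.00 h = (1.5331/π) × 24.00 = 11.71 h.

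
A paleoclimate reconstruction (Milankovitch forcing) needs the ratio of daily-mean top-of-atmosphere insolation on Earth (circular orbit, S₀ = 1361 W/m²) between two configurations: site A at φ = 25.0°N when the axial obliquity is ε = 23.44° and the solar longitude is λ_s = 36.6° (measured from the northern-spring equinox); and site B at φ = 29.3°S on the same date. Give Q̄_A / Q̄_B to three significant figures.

— Configuration A (φ=+25.0°):
Solar declination: sin δ = sin ε · sin λ_s = sin 23.44° × sin 36.6° = 0.23717, so δ = +13.720°.
cos H₀ = −tan(+25.0°) tan(+13.720°) = -0.1138, H₀ = 1.6849 rad.
Bracket: H₀ sin φ sin δ + cos φ cos δ sin H₀ = 1.6849×0.42262×0.23717 + 0.90631×0.97147×0.99350 = 0.168882 + 0.874730 = 1.043612.
Q̄ = (S₀/π) × [bracket] = (1361/π) × 1.043612 = 452.11 W/m².
— Configuration B (φ=-29.3°):
cos H₀ = −tan(-29.3°) tan(+13.720°) = 0.1370, H₀ = 1.4334 rad.
Bracket: H₀ sin φ sin δ + cos φ cos δ sin H₀ = 1.4334×-0.48938×0.23717 + 0.87207×0.97147×0.99057 = -0.166369 + 0.839201 = 0.672832.
Q̄ = (S₀/π) × [bracket] = (1361/π) × 0.672832 = 291.48 W/m².
Ratio Q̄_A / Q̄_B = 452.11 / 291.48 = 1.551.

Q̄_A / Q̄_B ≈ 1.55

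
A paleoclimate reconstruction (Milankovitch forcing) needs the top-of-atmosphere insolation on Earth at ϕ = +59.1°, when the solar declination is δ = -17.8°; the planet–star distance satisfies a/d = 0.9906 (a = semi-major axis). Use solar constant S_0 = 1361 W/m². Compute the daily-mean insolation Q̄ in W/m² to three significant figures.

Q̄ ≈ 63.4 W/m²

cos h₀ = −tan(+59.1°) tan(-17.800°) = 0.5365, h₀ = 1.0046 rad.
Bracket: h₀ sin ϕ sin δ + cos ϕ cos δ sin h₀ = 1.0046×0.85806×-0.30570 + 0.51354×0.95213×0.84393 = -0.263516 + 0.412645 = 0.149129.
Inverse-square distance factor (a/d)² = 0.9906² = 0.981288.
Q̄ = (S_0/π) × 0.981288 × [bracket] = (1361/π) × 0.981288 × 0.149129 = 63.40 W/m².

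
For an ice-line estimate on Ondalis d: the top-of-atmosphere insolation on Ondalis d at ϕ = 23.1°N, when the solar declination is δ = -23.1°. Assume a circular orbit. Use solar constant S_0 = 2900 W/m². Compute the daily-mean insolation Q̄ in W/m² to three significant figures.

Q̄ ≈ 571 W/m²

cos h₀ = −tan(+23.1°) tan(-23.100°) = 0.1819, h₀ = 1.3878 rad.
Bracket: h₀ sin ϕ sin δ + cos ϕ cos δ sin h₀ = 1.3878×0.39234×-0.39234 + 0.91982×0.91982×0.98331 = -0.213625 + 0.831948 = 0.618323.
Q̄ = (S_0/π) × [bracket] = (2900/π) × 0.618323 = 570.8 W/m².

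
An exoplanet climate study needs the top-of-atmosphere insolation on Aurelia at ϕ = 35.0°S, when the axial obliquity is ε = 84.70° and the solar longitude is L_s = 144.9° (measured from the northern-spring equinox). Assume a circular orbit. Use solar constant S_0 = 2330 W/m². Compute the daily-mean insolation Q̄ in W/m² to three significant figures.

Solar declination: sin δ = sin ε · sin L_s = sin 84.70° × sin 144.9° = 0.57255, so δ = +34.928°.
cos h₀ = −tan(-35.0°) tan(+34.928°) = 0.4890, h₀ = 1.0599 rad.
Bracket: h₀ sin ϕ sin δ + cos ϕ cos δ sin h₀ = 1.0599×-0.57358×0.57255 + 0.81915×0.81987×0.87229 = -0.348075 + 0.585827 = 0.237752.
Q̄ = (S_0/π) × [bracket] = (2330/π) × 0.237752 = 176.3 W/m².

Q̄ ≈ 176 W/m²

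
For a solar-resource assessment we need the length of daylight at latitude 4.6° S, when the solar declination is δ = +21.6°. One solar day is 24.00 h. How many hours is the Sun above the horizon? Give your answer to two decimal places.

cos H₀ = −tan φ · tan δ = −tan(-4.6°) × tan(+21.600°) = 0.0319, so H₀ = 1.5389 rad = 88.17°.
Daylight = 2H₀/(2π) × 24.00 h = (1.5389/π) × 24.00 = 11.76 h.

11.76 h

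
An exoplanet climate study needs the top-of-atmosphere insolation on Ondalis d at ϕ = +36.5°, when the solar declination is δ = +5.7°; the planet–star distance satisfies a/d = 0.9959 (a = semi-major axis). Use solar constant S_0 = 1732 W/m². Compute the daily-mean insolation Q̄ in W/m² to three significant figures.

Q̄ ≈ 489 W/m²

cos h₀ = −tan(+36.5°) tan(+5.700°) = -0.0739, h₀ = 1.6447 rad.
Bracket: h₀ sin ϕ sin δ + cos ϕ cos δ sin h₀ = 1.6447×0.59482×0.09932 + 0.80386×0.99506×0.99727 = 0.097165 + 0.797705 = 0.894870.
Inverse-square distance factor (a/d)² = 0.9959² = 0.991817.
Q̄ = (S_0/π) × 0.991817 × [bracket] = (1732/π) × 0.991817 × 0.894870 = 489.3 W/m².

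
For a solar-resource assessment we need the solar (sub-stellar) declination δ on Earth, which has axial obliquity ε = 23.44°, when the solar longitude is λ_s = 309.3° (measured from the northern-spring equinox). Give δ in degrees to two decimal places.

δ = -17.93°

sin δ = sin ε · sin λ_s = sin 23.44° × sin 309.3° = -0.307825.
δ = arcsin(-0.307825) = -17.93°.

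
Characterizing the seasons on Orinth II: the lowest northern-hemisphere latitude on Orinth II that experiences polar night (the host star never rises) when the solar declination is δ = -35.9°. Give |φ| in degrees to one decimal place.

|φ| = 54.1°

Polar night requires cos H₀ = −tan φ tan δ ≥ 1, i.e. tan φ tan δ ≤ −1.
The boundary is |tan φ| · |tan δ| = 1, so |φ| = 90° − |δ| = 90° − 35.9° = 54.1° in the northern hemisphere.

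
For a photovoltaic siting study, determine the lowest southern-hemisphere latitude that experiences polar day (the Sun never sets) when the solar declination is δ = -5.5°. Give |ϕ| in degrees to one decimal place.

Polar day requires cos h₀ = −tan ϕ tan δ ≤ −1, i.e. tan ϕ tan δ ≥ 1.
The boundary is |tan ϕ| · |tan δ| = 1, so |ϕ| = 90° − |δ| = 90° − 5.5° = 84.5° in the southern hemisphere.

|ϕ| = 84.5°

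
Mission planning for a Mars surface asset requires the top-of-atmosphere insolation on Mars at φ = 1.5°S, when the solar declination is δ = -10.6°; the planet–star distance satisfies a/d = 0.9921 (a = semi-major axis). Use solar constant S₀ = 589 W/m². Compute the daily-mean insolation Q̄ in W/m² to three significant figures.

cos H₀ = −tan(-1.5°) tan(-10.600°) = -0.0049, H₀ = 1.5757 rad.
Bracket: H₀ sin φ sin δ + cos φ cos δ sin H₀ = 1.5757×-0.02618×-0.18395 + 0.99966×0.98294×0.99999 = 0.007588 + 0.982596 = 0.990184.
Inverse-square distance factor (a/d)² = 0.9921² = 0.984262.
Q̄ = (S₀/π) × 0.984262 × [bracket] = (589/π) × 0.984262 × 0.990184 = 182.7 W/m².

Q̄ ≈ 183 W/m²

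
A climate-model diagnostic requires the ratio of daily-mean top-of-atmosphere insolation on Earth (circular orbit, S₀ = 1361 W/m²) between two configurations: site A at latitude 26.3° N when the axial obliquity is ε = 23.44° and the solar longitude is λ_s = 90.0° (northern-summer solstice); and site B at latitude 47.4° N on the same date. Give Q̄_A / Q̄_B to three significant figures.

Q̄_A / Q̄_B ≈ 0.971

— Configuration A (φ=+26.3°):
Solar declination: sin δ = sin ε · sin λ_s = sin 23.44° × sin 90.0° = 0.39779, so δ = +23.440°.
cos H₀ = −tan(+26.3°) tan(+23.440°) = -0.2143, H₀ = 1.7868 rad.
Bracket: H₀ sin φ sin δ + cos φ cos δ sin H₀ = 1.7868×0.44307×0.39779 + 0.89649×0.91748×0.97677 = 0.314921 + 0.803405 = 1.118326.
Q̄ = (S₀/π) × [bracket] = (1361/π) × 1.118326 = 484.48 W/m².
— Configuration B (φ=+47.4°):
cos H₀ = −tan(+47.4°) tan(+23.440°) = -0.4715, H₀ = 2.0618 rad.
Bracket: H₀ sin φ sin δ + cos φ cos δ sin H₀ = 2.0618×0.73610×0.39779 + 0.67688×0.91748×0.88187 = 0.603722 + 0.547662 = 1.151384.
Q̄ = (S₀/π) × [bracket] = (1361/π) × 1.151384 = 498.80 W/m².
Ratio Q̄_A / Q̄_B = 484.48 / 498.80 = 0.9713.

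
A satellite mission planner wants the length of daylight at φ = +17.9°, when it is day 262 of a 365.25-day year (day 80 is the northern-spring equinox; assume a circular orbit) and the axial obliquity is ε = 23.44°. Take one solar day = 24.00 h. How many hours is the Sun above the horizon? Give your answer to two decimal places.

12.01 h

Solar longitude: λ_s = 360° × (262 − 80)/365.25 = 179.384°.
sin δ = sin 23.44° × sin 179.384° = 0.00428, so δ = +0.245°.
cos H₀ = −tan φ · tan δ = −tan(+17.9°) × tan(+0.245°) = -0.0014, so H₀ = 1.5722 rad = 90.08°.
Daylight = 2H₀/(2π) × 24.00 h = (1.5722/π) × 24.00 = 12.01 h.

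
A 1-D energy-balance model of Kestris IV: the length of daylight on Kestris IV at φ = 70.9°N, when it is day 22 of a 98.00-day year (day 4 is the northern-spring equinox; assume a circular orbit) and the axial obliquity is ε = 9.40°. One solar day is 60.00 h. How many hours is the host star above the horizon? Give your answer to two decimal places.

Solar longitude: λ_s = 360° × (22 − 4)/98.00 = 66.122°.
sin δ = sin 9.40° × sin 66.122° = 0.14935, so δ = +8.589°.
cos H₀ = −tan φ · tan δ = −tan(+70.9°) × tan(+8.589°) = -0.4362, so H₀ = 2.0221 rad = 115.86°.
Daylight = 2H₀/(2π) × 60.00 h = (2.0221/π) × 60.00 = 38.62 h.

38.62 h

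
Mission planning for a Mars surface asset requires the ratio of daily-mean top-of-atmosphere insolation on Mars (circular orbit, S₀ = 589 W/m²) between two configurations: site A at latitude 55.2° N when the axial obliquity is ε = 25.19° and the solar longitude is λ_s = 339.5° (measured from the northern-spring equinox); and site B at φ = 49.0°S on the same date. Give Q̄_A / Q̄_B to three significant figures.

Q̄_A / Q̄_B ≈ 0.461

— Configuration A (φ=+55.2°):
Solar declination: sin δ = sin ε · sin λ_s = sin 25.19° × sin 339.5° = -0.14906, so δ = -8.572°.
cos H₀ = −tan(+55.2°) tan(-8.572°) = 0.2169, H₀ = 1.3522 rad.
Bracket: H₀ sin φ sin δ + cos φ cos δ sin H₀ = 1.3522×0.82115×-0.14906 + 0.57071×0.98883×0.97620 = -0.165510 + 0.550904 = 0.385394.
Q̄ = (S₀/π) × [bracket] = (589/π) × 0.385394 = 72.255 W/m².
— Configuration B (φ=-49.0°):
cos H₀ = −tan(-49.0°) tan(-8.572°) = -0.1734, H₀ = 1.7451 rad.
Bracket: H₀ sin φ sin δ + cos φ cos δ sin H₀ = 1.7451×-0.75471×-0.14906 + 0.65606×0.98883×0.98485 = 0.196319 + 0.638904 = 0.835223.
Q̄ = (S₀/π) × [bracket] = (589/π) × 0.835223 = 156.59 W/m².
Ratio Q̄_A / Q̄_B = 72.255 / 156.59 = 0.4614.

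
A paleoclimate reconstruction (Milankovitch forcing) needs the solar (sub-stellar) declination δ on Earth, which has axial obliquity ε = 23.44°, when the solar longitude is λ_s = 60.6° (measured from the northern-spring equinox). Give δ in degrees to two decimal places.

δ = +20.28°

sin δ = sin ε · sin λ_s = sin 23.44° × sin 60.6° = 0.346559.
δ = arcsin(0.346559) = +20.28°.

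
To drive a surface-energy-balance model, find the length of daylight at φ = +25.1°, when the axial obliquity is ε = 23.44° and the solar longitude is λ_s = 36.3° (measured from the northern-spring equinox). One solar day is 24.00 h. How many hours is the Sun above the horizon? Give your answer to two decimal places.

12.87 h

Solar declination: sin δ = sin ε · sin λ_s = sin 23.44° × sin 36.3° = 0.23550, so δ = +13.621°.
cos H₀ = −tan φ · tan δ = −tan(+25.1°) × tan(+13.621°) = -0.1135, so H₀ = 1.6845 rad = 96.52°.
Daylight = 2H₀/(2π) × 24.00 h = (1.6845/π) × 24.00 = 12.87 h.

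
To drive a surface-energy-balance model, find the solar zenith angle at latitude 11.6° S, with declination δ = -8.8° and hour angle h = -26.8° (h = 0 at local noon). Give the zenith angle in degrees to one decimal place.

cos θ_z = sin ϕ sin δ + cos ϕ cos δ cos h = 0.030762 + 0.864062 = 0.894824.
θ_z = arccos(0.894824) = 26.5°.

θ_z = 26.5°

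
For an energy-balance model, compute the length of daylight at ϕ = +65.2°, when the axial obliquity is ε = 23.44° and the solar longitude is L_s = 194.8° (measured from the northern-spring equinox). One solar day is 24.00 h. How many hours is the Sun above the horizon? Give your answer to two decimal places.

Solar declination: sin δ = sin ε · sin L_s = sin 23.44° × sin 194.8° = -0.10161, so δ = -5.832°.
cos h₀ = −tan ϕ · tan δ = −tan(+65.2°) × tan(-5.832°) = 0.2211, so h₀ = 1.3479 rad = 77.23°.
Daylight = 2h₀/(2π) × 24.00 h = (1.3479/π) × 24.00 = 10.30 h.

10.30 h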